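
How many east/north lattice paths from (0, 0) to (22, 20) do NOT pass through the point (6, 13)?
Number of paths = 507140007696

Total paths from (0, 0) to (22, 20): C(42, 22) = 513791607420. Paths through (6, 13): (paths (0, 0) → (6, 13)) × (paths (6, 13) → (22, 20)) = C(19, 6) · C(23, 16) = 27132 · 245157 = 6651599724. Avoidance count = 513791607420 − 6651599724 = 507140007696.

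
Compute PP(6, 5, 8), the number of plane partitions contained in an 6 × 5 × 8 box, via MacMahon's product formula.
PP(6, 5, 8) = 7997986868872

Evaluate the triple product over i = 1..6, j = 1..5, k = 1..8. The factors are (2/1) · (3/2) · (4/3) · (5/4) · (6/5) · (7/6) · (8/7) · (9/8) · … (240 factors total). The numerators and denominators telescope so the product is an integer; carrying out the multiplication exactly gives PP(6, 5, 8) = 7997986868872.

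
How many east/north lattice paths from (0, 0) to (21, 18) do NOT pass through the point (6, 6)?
Number of paths = 46296457350

Total paths from (0, 0) to (21, 18): C(39, 21) = 62359143990. Paths through (6, 6): (paths (0, 0) → (6, 6)) × (paths (6, 6) → (21, 18)) = C(12, 6) · C(27, 15) = 924 · 17383860 = 16062686640. Avoidance count = 62359143990 − 16062686640 = 46296457350.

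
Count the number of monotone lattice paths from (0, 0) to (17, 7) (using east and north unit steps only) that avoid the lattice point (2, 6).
Number of paths = 345656

Total paths from (0, 0) to (17, 7): C(24, 17) = 346104. Paths through (2, 6): (paths (0, 0) → (2, 6)) × (paths (2, 6) → (17, 7)) = C(8, 2) · C(16, 15) = 28 · 16 = 448. Avoidance count = 346104 − 448 = 345656.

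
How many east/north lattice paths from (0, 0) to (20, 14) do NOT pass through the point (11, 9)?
Number of paths = 1055719720

Total paths from (0, 0) to (20, 14): C(34, 20) = 1391975640. Paths through (11, 9): (paths (0, 0) → (11, 9)) × (paths (11, 9) → (20, 14)) = C(20, 11) · C(14, 9) = 167960 · 2002 = 336255920. Avoidance count = 1391975640 − 336255920 = 1055719720.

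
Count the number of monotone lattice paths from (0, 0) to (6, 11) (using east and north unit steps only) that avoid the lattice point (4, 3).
Number of paths = 10801

Total paths from (0, 0) to (6, 11): C(17, 6) = 12376. Paths through (4, 3): (paths (0, 0) → (4, 3)) × (paths (4, 3) → (6, 11)) = C(7, 4) · C(10, 2) = 35 · 45 = 1575. Avoidance count = 12376 − 1575 = 10801.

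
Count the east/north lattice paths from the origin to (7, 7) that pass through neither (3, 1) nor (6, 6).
Number of paths = 1192

Inclusion–exclusion. Total paths: C(14, 7) = 3432. Through P₁: C(4, 3)·C(10, 4) = 840. Through P₂: C(12, 6)·C(2, 1) = 1848. Since P₁ is strictly southwest of P₂, a monotone path through both must visit P₁ then P₂; paths through both = C(4, 3)·C(8, 3)·C(2, 1) = 448. Avoid both = 3432 − 840 − 1848 + 448 = 1192.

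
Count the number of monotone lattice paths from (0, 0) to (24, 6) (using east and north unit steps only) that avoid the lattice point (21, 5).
Number of paths = 330655

Total paths from (0, 0) to (24, 6): C(30, 24) = 593775. Paths through (21, 5): (paths (0, 0) → (21, 5)) × (paths (21, 5) → (24, 6)) = C(26, 21) · C(4, 3) = 65780 · 4 = 263120. Avoidance count = 593775 − 263120 = 330655.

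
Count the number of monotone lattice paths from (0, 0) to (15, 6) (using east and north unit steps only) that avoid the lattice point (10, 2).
Number of paths = 45948

Total paths from (0, 0) to (15, 6): C(21, 15) = 54264. Paths through (10, 2): (paths (0, 0) → (10, 2)) × (paths (10, 2) → (15, 6)) = C(12, 10) · C(9, 5) = 66 · 126 = 8316. Avoidance count = 54264 − 8316 = 45948.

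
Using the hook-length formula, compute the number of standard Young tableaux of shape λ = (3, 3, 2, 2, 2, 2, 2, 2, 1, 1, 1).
# SYT of shape (3, 3, 2, 2, 2, 2, 2, 2, 1, 1, 1) = 3481940

Hook-length formula: f^λ = n! / Π hook(c), product over all cells c of the Young diagram. For λ = (3, 3, 2, 2, 2, 2, 2, 2, 1, 1, 1), n = 21 boxes. Hook lengths by row (left-to-right, top-to-bottom): [13, 9, 2]; [12, 8, 1]; [10, 6]; [9, 5]; [8, 4]; [7, 3]; [6, 2]; [5, 1]; [3]; [2]; [1]. Product of hooks = 14673125376000. So f^λ = 21! / 14673125376000 = 51090942171709440000 / 14673125376000 = 3481940.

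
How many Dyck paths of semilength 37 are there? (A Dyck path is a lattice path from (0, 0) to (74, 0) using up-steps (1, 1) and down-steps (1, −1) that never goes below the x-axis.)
C_37 = 45950804324621742364

These Dyck paths are counted by the Catalan number C_n = (1/(n + 1)) · C(2n, n). For n = 37: C_37 = (1/38) · C(74, 37) = 1746130564335626209832/38 = 45950804324621742364.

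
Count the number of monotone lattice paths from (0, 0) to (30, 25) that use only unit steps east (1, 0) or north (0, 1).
Number of paths = 3085851035479212

A monotone lattice path from (0, 0) to (30, 25) consists of 30 east steps and 25 north steps in some order, so it is determined by which 30 of the 55 steps are east. The count is C(55, 30) = 3085851035479212.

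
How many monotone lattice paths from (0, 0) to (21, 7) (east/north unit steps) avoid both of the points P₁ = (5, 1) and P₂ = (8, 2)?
Number of paths = 556434

Inclusion–exclusion. Total paths: C(28, 21) = 1184040. Through P₁: C(6, 5)·C(22, 16) = 447678. Through P₂: C(10, 8)·C(18, 13) = 385560. Since P₁ is strictly southwest of P₂, a monotone path through both must visit P₁ then P₂; paths through both = C(6, 5)·C(4, 3)·C(18, 13) = 205632. Avoid both = 1184040 − 447678 − 385560 + 205632 = 556434.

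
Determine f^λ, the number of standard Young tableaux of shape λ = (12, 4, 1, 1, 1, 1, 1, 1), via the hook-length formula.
# SYT of shape (12, 4, 1, 1, 1, 1, 1, 1) = 25729704

Hook-length formula: f^λ = n! / Π hook(c), product over all cells c of the Young diagram. For λ = (12, 4, 1, 1, 1, 1, 1, 1), n = 22 boxes. Hook lengths by row (left-to-right, top-to-bottom): [19, 12, 11, 10, 8, 7, 6, 5, 4, 3, 2, 1]; [10, 3, 2, 1]; [6]; [5]; [4]; [3]; [2]; [1]. Product of hooks = 43684945920000. So f^λ = 22! / 43684945920000 = 1124000727777607680000 / 43684945920000 = 25729704.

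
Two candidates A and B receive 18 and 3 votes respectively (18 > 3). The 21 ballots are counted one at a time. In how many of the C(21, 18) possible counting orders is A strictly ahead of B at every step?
Strict-lead orderings = 950

Total orderings of the 21 votes with 18 for A: C(21, 18) = 1330. By the Bertrand ballot formula (Cycle Lemma / reflection principle), the number of orderings in which A is strictly ahead of B throughout is (p − q)/(p + q) · C(p + q, p) = (18 − 3)/(18 + 3) · 1330 = 950.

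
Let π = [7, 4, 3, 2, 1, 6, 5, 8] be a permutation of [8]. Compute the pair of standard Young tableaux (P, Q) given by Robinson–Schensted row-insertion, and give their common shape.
P = [1, 5, 8] / [2, 6] / [3] / [4] / [7];  Q = [1, 6, 8] / [2, 7] / [3] / [4] / [5];  common shape = (3, 2, 1, 1, 1)

Row-insert the values π_1, π_2, … into P one at a time, bumping the leftmost entry strictly greater than the inserted value down to the next row. The recording tableau Q records, in position (i, j), the step at which that cell was added to P.
  Insert 7 (step 1): P = [7];  Q = [1]
  Insert 4 (step 2): P = [4] / [7];  Q = [1] / [2]
  Insert 3 (step 3): P = [3] / [4] / [7];  Q = [1] / [2] / [3]
  Insert 2 (step 4): P = [2] / [3] / [4] / [7];  Q = [1] / [2] / [3] / [4]
  Insert 1 (step 5): P = [1] / [2] / [3] / [4] / [7];  Q = [1] / [2] / [3] / [4] / [5]
  Insert 6 (step 6): P = [1, 6] / [2] / [3] / [4] / [7];  Q = [1, 6] / [2] / [3] / [4] / [5]
  Insert 5 (step 7): P = [1, 5] / [2, 6] / [3] / [4] / [7];  Q = [1, 6] / [2, 7] / [3] / [4] / [5]
  Insert 8 (step 8): P = [1, 5, 8] / [2, 6] / [3] / [4] / [7];  Q = [1, 6, 8] / [2, 7] / [3] / [4] / [5]
Final shape: (3, 2, 1, 1, 1).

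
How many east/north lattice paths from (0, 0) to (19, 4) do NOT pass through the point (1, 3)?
Number of paths = 8779

Total paths from (0, 0) to (19, 4): C(23, 19) = 8855. Paths through (1, 3): (paths (0, 0) → (1, 3)) × (paths (1, 3) → (19, 4)) = C(4, 1) · C(19, 18) = 4 · 19 = 76. Avoidance count = 8855 − 76 = 8779.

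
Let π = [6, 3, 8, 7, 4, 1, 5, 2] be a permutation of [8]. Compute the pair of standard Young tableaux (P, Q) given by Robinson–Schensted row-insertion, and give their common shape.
P = [1, 2, 5] / [3, 4] / [6, 7] / [8];  Q = [1, 3, 7] / [2, 4] / [5, 8] / [6];  common shape = (3, 2, 2, 1)

Row-insert the values π_1, π_2, … into P one at a time, bumping the leftmost entry strictly greater than the inserted value down to the next row. The recording tableau Q records, in position (i, j), the step at which that cell was added to P.
  Insert 6 (step 1): P = [6];  Q = [1]
  Insert 3 (step 2): P = [3] / [6];  Q = [1] / [2]
  Insert 8 (step 3): P = [3, 8] / [6];  Q = [1, 3] / [2]
  Insert 7 (step 4): P = [3, 7] / [6, 8];  Q = [1, 3] / [2, 4]
  Insert 4 (step 5): P = [3, 4] / [6, 7] / [8];  Q = [1, 3] / [2, 4] / [5]
  Insert 1 (step 6): P = [1, 4] / [3, 7] / [6] / [8];  Q = [1, 3] / [2, 4] / [5] / [6]
  Insert 5 (step 7): P = [1, 4, 5] / [3, 7] / [6] / [8];  Q = [1, 3, 7] / [2, 4] / [5] / [6]
  Insert 2 (step 8): P = [1, 2, 5] / [3, 4] / [6, 7] / [8];  Q = [1, 3, 7] / [2, 4] / [5, 8] / [6]
Final shape: (3, 2, 2, 1).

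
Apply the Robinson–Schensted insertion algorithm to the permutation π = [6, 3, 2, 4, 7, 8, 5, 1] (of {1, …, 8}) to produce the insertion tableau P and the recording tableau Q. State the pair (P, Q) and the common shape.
P = [1, 4, 5, 8] / [2, 7] / [3] / [6];  Q = [1, 4, 5, 6] / [2, 7] / [3] / [8];  common shape = (4, 2, 1, 1)

Row-insert the values π_1, π_2, … into P one at a time, bumping the leftmost entry strictly greater than the inserted value down to the next row. The recording tableau Q records, in position (i, j), the step at which that cell was added to P.
  Insert 6 (step 1): P = [6];  Q = [1]
  Insert 3 (step 2): P = [3] / [6];  Q = [1] / [2]
  Insert 2 (step 3): P = [2] / [3] / [6];  Q = [1] / [2] / [3]
  Insert 4 (step 4): P = [2, 4] / [3] / [6];  Q = [1, 4] / [2] / [3]
  Insert 7 (step 5): P = [2, 4, 7] / [3] / [6];  Q = [1, 4, 5] / [2] / [3]
  Insert 8 (step 6): P = [2, 4, 7, 8] / [3] / [6];  Q = [1, 4, 5, 6] / [2] / [3]
  Insert 5 (step 7): P = [2, 4, 5, 8] / [3, 7] / [6];  Q = [1, 4, 5, 6] / [2, 7] / [3]
  Insert 1 (step 8): P = [1, 4, 5, 8] / [2, 7] / [3] / [6];  Q = [1, 4, 5, 6] / [2, 7] / [3] / [8]
Final shape: (4, 2, 1, 1).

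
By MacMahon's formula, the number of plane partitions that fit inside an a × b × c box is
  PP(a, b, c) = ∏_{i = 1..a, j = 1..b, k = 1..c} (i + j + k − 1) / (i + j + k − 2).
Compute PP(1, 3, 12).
PP(1, 3, 12) = 455

Evaluate the triple product over i = 1..1, j = 1..3, k = 1..12. The factors are (2/1) · (3/2) · (4/3) · (5/4) · (6/5) · (7/6) · (8/7) · (9/8) · … (36 factors total). The numerators and denominators telescope so the product is an integer; carrying out the multiplication exactly gives PP(1, 3, 12) = 455.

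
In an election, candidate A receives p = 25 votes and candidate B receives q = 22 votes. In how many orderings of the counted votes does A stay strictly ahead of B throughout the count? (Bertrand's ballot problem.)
Strict-lead orderings = 946844533674

Total orderings of the 47 votes with 25 for A: C(47, 25) = 14833897694226. By the Bertrand ballot formula (Cycle Lemma / reflection principle), the number of orderings in which A is strictly ahead of B throughout is (p − q)/(p + q) · C(p + q, p) = (25 − 22)/(25 + 22) · 14833897694226 = 946844533674.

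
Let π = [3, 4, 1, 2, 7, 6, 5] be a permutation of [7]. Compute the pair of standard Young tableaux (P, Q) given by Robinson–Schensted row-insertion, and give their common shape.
P = [1, 2, 5] / [3, 4, 6] / [7];  Q = [1, 2, 5] / [3, 4, 6] / [7];  common shape = (3, 3, 1)

Row-insert the values π_1, π_2, … into P one at a time, bumping the leftmost entry strictly greater than the inserted value down to the next row. The recording tableau Q records, in position (i, j), the step at which that cell was added to P.
  Insert 3 (step 1): P = [3];  Q = [1]
  Insert 4 (step 2): P = [3, 4];  Q = [1, 2]
  Insert 1 (step 3): P = [1, 4] / [3];  Q = [1, 2] / [3]
  Insert 2 (step 4): P = [1, 2] / [3, 4];  Q = [1, 2] / [3, 4]
  Insert 7 (step 5): P = [1, 2, 7] / [3, 4];  Q = [1, 2, 5] / [3, 4]
  Insert 6 (step 6): P = [1, 2, 6] / [3, 4, 7];  Q = [1, 2, 5] / [3, 4, 6]
  Insert 5 (step 7): P = [1, 2, 5] / [3, 4, 6] / [7];  Q = [1, 2, 5] / [3, 4, 6] / [7]
Final shape: (3, 3, 1).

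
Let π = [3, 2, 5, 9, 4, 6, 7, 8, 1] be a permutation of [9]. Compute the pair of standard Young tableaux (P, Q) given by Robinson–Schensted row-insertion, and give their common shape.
P = [1, 4, 6, 7, 8] / [2, 5, 9] / [3];  Q = [1, 3, 4, 7, 8] / [2, 5, 6] / [9];  common shape = (5, 3, 1)

Row-insert the values π_1, π_2, … into P one at a time, bumping the leftmost entry strictly greater than the inserted value down to the next row. The recording tableau Q records, in position (i, j), the step at which that cell was added to P.
  Insert 3 (step 1): P = [3];  Q = [1]
  Insert 2 (step 2): P = [2] / [3];  Q = [1] / [2]
  Insert 5 (step 3): P = [2, 5] / [3];  Q = [1, 3] / [2]
  Insert 9 (step 4): P = [2, 5, 9] / [3];  Q = [1, 3, 4] / [2]
  Insert 4 (step 5): P = [2, 4, 9] / [3, 5];  Q = [1, 3, 4] / [2, 5]
  Insert 6 (step 6): P = [2, 4, 6] / [3, 5, 9];  Q = [1, 3, 4] / [2, 5, 6]
  Insert 7 (step 7): P = [2, 4, 6, 7] / [3, 5, 9];  Q = [1, 3, 4, 7] / [2, 5, 6]
  Insert 8 (step 8): P = [2, 4, 6, 7, 8] / [3, 5, 9];  Q = [1, 3, 4, 7, 8] / [2, 5, 6]
  Insert 1 (step 9): P = [1, 4, 6, 7, 8] / [2, 5, 9] / [3];  Q = [1, 3, 4, 7, 8] / [2, 5, 6] / [9]
Final shape: (5, 3, 1).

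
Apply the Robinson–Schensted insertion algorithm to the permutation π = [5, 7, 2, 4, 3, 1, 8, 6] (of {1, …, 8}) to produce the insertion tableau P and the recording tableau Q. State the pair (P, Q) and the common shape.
P = [1, 3, 6] / [2, 7, 8] / [4] / [5];  Q = [1, 2, 7] / [3, 4, 8] / [5] / [6];  common shape = (3, 3, 1, 1)

Row-insert the values π_1, π_2, … into P one at a time, bumping the leftmost entry strictly greater than the inserted value down to the next row. The recording tableau Q records, in position (i, j), the step at which that cell was added to P.
  Insert 5 (step 1): P = [5];  Q = [1]
  Insert 7 (step 2): P = [5, 7];  Q = [1, 2]
  Insert 2 (step 3): P = [2, 7] / [5];  Q = [1, 2] / [3]
  Insert 4 (step 4): P = [2, 4] / [5, 7];  Q = [1, 2] / [3, 4]
  Insert 3 (step 5): P = [2, 3] / [4, 7] / [5];  Q = [1, 2] / [3, 4] / [5]
  Insert 1 (step 6): P = [1, 3] / [2, 7] / [4] / [5];  Q = [1, 2] / [3, 4] / [5] / [6]
  Insert 8 (step 7): P = [1, 3, 8] / [2, 7] / [4] / [5];  Q = [1, 2, 7] / [3, 4] / [5] / [6]
  Insert 6 (step 8): P = [1, 3, 6] / [2, 7, 8] / [4] / [5];  Q = [1, 2, 7] / [3, 4, 8] / [5] / [6]
Final shape: (3, 3, 1, 1).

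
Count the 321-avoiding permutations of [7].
C_7 = 429

These 321-avoiding permutations are counted by the Catalan number C_n = (1/(n + 1)) · C(2n, n). For n = 7: C_7 = (1/8) · C(14, 7) = 3432/8 = 429.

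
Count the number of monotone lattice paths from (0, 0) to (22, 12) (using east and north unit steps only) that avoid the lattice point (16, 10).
Number of paths = 399625460

Total paths from (0, 0) to (22, 12): C(34, 22) = 548354040. Paths through (16, 10): (paths (0, 0) → (16, 10)) × (paths (16, 10) → (22, 12)) = C(26, 16) · C(8, 6) = 5311735 · 28 = 148728580. Avoidance count = 548354040 − 148728580 = 399625460.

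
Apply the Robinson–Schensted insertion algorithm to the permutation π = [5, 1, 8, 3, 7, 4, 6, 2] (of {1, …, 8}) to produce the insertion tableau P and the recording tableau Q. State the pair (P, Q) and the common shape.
P = [1, 2, 4, 6] / [3, 7] / [5] / [8];  Q = [1, 3, 5, 7] / [2, 4] / [6] / [8];  common shape = (4, 2, 1, 1)

Row-insert the values π_1, π_2, … into P one at a time, bumping the leftmost entry strictly greater than the inserted value down to the next row. The recording tableau Q records, in position (i, j), the step at which that cell was added to P.
  Insert 5 (step 1): P = [5];  Q = [1]
  Insert 1 (step 2): P = [1] / [5];  Q = [1] / [2]
  Insert 8 (step 3): P = [1, 8] / [5];  Q = [1, 3] / [2]
  Insert 3 (step 4): P = [1, 3] / [5, 8];  Q = [1, 3] / [2, 4]
  Insert 7 (step 5): P = [1, 3, 7] / [5, 8];  Q = [1, 3, 5] / [2, 4]
  Insert 4 (step 6): P = [1, 3, 4] / [5, 7] / [8];  Q = [1, 3, 5] / [2, 4] / [6]
  Insert 6 (step 7): P = [1, 3, 4, 6] / [5, 7] / [8];  Q = [1, 3, 5, 7] / [2, 4] / [6]
  Insert 2 (step 8): P = [1, 2, 4, 6] / [3, 7] / [5] / [8];  Q = [1, 3, 5, 7] / [2, 4] / [6] / [8]
Final shape: (4, 2, 1, 1).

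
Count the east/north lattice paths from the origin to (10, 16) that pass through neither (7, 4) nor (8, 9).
Number of paths = 4357705

Inclusion–exclusion. Total paths: C(26, 10) = 5311735. Through P₁: C(11, 7)·C(15, 3) = 150150. Through P₂: C(17, 8)·C(9, 2) = 875160. Since P₁ is strictly southwest of P₂, a monotone path through both must visit P₁ then P₂; paths through both = C(11, 7)·C(6, 1)·C(9, 2) = 71280. Avoid both = 5311735 − 150150 − 875160 + 71280 = 4357705.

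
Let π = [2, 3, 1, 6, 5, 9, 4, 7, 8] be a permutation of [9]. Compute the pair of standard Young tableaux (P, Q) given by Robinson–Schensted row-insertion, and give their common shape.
P = [1, 3, 4, 7, 8] / [2, 5, 9] / [6];  Q = [1, 2, 4, 6, 9] / [3, 5, 8] / [7];  common shape = (5, 3, 1)

Row-insert the values π_1, π_2, … into P one at a time, bumping the leftmost entry strictly greater than the inserted value down to the next row. The recording tableau Q records, in position (i, j), the step at which that cell was added to P.
  Insert 2 (step 1): P = [2];  Q = [1]
  Insert 3 (step 2): P = [2, 3];  Q = [1, 2]
  Insert 1 (step 3): P = [1, 3] / [2];  Q = [1, 2] / [3]
  Insert 6 (step 4): P = [1, 3, 6] / [2];  Q = [1, 2, 4] / [3]
  Insert 5 (step 5): P = [1, 3, 5] / [2, 6];  Q = [1, 2, 4] / [3, 5]
  Insert 9 (step 6): P = [1, 3, 5, 9] / [2, 6];  Q = [1, 2, 4, 6] / [3, 5]
  Insert 4 (step 7): P = [1, 3, 4, 9] / [2, 5] / [6];  Q = [1, 2, 4, 6] / [3, 5] / [7]
  Insert 7 (step 8): P = [1, 3, 4, 7] / [2, 5, 9] / [6];  Q = [1, 2, 4, 6] / [3, 5, 8] / [7]
  Insert 8 (step 9): P = [1, 3, 4, 7, 8] / [2, 5, 9] / [6];  Q = [1, 2, 4, 6, 9] / [3, 5, 8] / [7]
Final shape: (5, 3, 1).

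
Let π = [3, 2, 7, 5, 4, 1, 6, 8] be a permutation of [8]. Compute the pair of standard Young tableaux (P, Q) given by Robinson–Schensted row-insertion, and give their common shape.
P = [1, 4, 6, 8] / [2, 5] / [3] / [7];  Q = [1, 3, 7, 8] / [2, 4] / [5] / [6];  common shape = (4, 2, 1, 1)

Row-insert the values π_1, π_2, … into P one at a time, bumping the leftmost entry strictly greater than the inserted value down to the next row. The recording tableau Q records, in position (i, j), the step at which that cell was added to P.
  Insert 3 (step 1): P = [3];  Q = [1]
  Insert 2 (step 2): P = [2] / [3];  Q = [1] / [2]
  Insert 7 (step 3): P = [2, 7] / [3];  Q = [1, 3] / [2]
  Insert 5 (step 4): P = [2, 5] / [3, 7];  Q = [1, 3] / [2, 4]
  Insert 4 (step 5): P = [2, 4] / [3, 5] / [7];  Q = [1, 3] / [2, 4] / [5]
  Insert 1 (step 6): P = [1, 4] / [2, 5] / [3] / [7];  Q = [1, 3] / [2, 4] / [5] / [6]
  Insert 6 (step 7): P = [1, 4, 6] / [2, 5] / [3] / [7];  Q = [1, 3, 7] / [2, 4] / [5] / [6]
  Insert 8 (step 8): P = [1, 4, 6, 8] / [2, 5] / [3] / [7];  Q = [1, 3, 7, 8] / [2, 4] / [5] / [6]
Final shape: (4, 2, 1, 1).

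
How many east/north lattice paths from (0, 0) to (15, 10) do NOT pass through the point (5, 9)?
Number of paths = 3246738

Total paths from (0, 0) to (15, 10): C(25, 15) = 3268760. Paths through (5, 9): (paths (0, 0) → (5, 9)) × (paths (5, 9) → (15, 10)) = C(14, 5) · C(11, 10) = 2002 · 11 = 22022. Avoidance count = 3268760 − 22022 = 3246738.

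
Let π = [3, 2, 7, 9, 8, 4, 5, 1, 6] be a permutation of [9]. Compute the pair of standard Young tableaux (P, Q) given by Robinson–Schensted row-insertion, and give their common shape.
P = [1, 4, 5, 6] / [2, 7, 8] / [3] / [9];  Q = [1, 3, 4, 9] / [2, 5, 7] / [6] / [8];  common shape = (4, 3, 1, 1)

Row-insert the values π_1, π_2, … into P one at a time, bumping the leftmost entry strictly greater than the inserted value down to the next row. The recording tableau Q records, in position (i, j), the step at which that cell was added to P.
  Insert 3 (step 1): P = [3];  Q = [1]
  Insert 2 (step 2): P = [2] / [3];  Q = [1] / [2]
  Insert 7 (step 3): P = [2, 7] / [3];  Q = [1, 3] / [2]
  Insert 9 (step 4): P = [2, 7, 9] / [3];  Q = [1, 3, 4] / [2]
  Insert 8 (step 5): P = [2, 7, 8] / [3, 9];  Q = [1, 3, 4] / [2, 5]
  Insert 4 (step 6): P = [2, 4, 8] / [3, 7] / [9];  Q = [1, 3, 4] / [2, 5] / [6]
  Insert 5 (step 7): P = [2, 4, 5] / [3, 7, 8] / [9];  Q = [1, 3, 4] / [2, 5, 7] / [6]
  Insert 1 (step 8): P = [1, 4, 5] / [2, 7, 8] / [3] / [9];  Q = [1, 3, 4] / [2, 5, 7] / [6] / [8]
  Insert 6 (step 9): P = [1, 4, 5, 6] / [2, 7, 8] / [3] / [9];  Q = [1, 3, 4, 9] / [2, 5, 7] / [6] / [8]
Final shape: (4, 3, 1, 1).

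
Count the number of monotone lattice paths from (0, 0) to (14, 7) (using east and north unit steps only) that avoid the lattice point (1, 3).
Number of paths = 106760

Total paths from (0, 0) to (14, 7): C(21, 14) = 116280. Paths through (1, 3): (paths (0, 0) → (1, 3)) × (paths (1, 3) → (14, 7)) = C(4, 1) · C(17, 13) = 4 · 2380 = 9520. Avoidance count = 116280 − 9520 = 106760.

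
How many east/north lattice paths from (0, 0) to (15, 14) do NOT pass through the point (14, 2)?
Number of paths = 77557200

Total paths from (0, 0) to (15, 14): C(29, 15) = 77558760. Paths through (14, 2): (paths (0, 0) → (14, 2)) × (paths (14, 2) → (15, 14)) = C(16, 14) · C(13, 1) = 120 · 13 = 1560. Avoidance count = 77558760 − 1560 = 77557200.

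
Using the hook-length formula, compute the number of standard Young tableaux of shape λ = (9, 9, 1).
# SYT of shape (9, 9, 1) = 75582

Hook-length formula: f^λ = n! / Π hook(c), product over all cells c of the Young diagram. For λ = (9, 9, 1), n = 19 boxes. Hook lengths by row (left-to-right, top-to-bottom): [11, 9, 8, 7, 6, 5, 4, 3, 2]; [10, 8, 7, 6, 5, 4, 3, 2, 1]; [1]. Product of hooks = 1609445376000. So f^λ = 19! / 1609445376000 = 121645100408832000 / 1609445376000 = 75582.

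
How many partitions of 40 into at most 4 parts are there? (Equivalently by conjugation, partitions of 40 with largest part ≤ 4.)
p(40, parts ≤ 4) = 632

Use the recurrence p(n, m) = p(n, m−1) + p(n−m, m): either the largest part is < m (count p(n, m−1)) or the largest part is exactly m (remove one copy of m, count p(n−m, m)). With p(0, ·) = 1 this gives p(40, parts ≤ 4) = 632. (By conjugating Young diagrams, this also counts partitions of 40 into at most 4 parts.)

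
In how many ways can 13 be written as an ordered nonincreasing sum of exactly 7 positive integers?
p(13, 7 parts) = 11

Partitions of n into exactly k parts ↔ partitions of n − k into at most k parts (subtract 1 from each part). For n = 13, k = 7, the partitions are: 7+1+1+1+1+1+1, 6+2+1+1+1+1+1, 5+3+1+1+1+1+1, 5+2+2+1+1+1+1, 4+4+1+1+1+1+1, 4+3+2+1+1+1+1, 4+2+2+2+1+1+1, 3+3+3+1+1+1+1, 3+3+2+2+1+1+1, 3+2+2+2+2+1+1, 2+2+2+2+2+2+1. Count = 11.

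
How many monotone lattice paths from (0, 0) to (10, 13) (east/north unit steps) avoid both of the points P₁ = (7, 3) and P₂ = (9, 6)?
Number of paths = 1079306

Inclusion–exclusion. Total paths: C(23, 10) = 1144066. Through P₁: C(10, 7)·C(13, 3) = 34320. Through P₂: C(15, 9)·C(8, 1) = 40040. Since P₁ is strictly southwest of P₂, a monotone path through both must visit P₁ then P₂; paths through both = C(10, 7)·C(5, 2)·C(8, 1) = 9600. Avoid both = 1144066 − 34320 − 40040 + 9600 = 1079306.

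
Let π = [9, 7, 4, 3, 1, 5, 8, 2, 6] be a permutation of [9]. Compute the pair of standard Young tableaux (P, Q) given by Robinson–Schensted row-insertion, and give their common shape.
P = [1, 2, 6] / [3, 5, 8] / [4] / [7] / [9];  Q = [1, 6, 7] / [2, 8, 9] / [3] / [4] / [5];  common shape = (3, 3, 1, 1, 1)

Row-insert the values π_1, π_2, … into P one at a time, bumping the leftmost entry strictly greater than the inserted value down to the next row. The recording tableau Q records, in position (i, j), the step at which that cell was added to P.
  Insert 9 (step 1): P = [9];  Q = [1]
  Insert 7 (step 2): P = [7] / [9];  Q = [1] / [2]
  Insert 4 (step 3): P = [4] / [7] / [9];  Q = [1] / [2] / [3]
  Insert 3 (step 4): P = [3] / [4] / [7] / [9];  Q = [1] / [2] / [3] / [4]
  Insert 1 (step 5): P = [1] / [3] / [4] / [7] / [9];  Q = [1] / [2] / [3] / [4] / [5]
  Insert 5 (step 6): P = [1, 5] / [3] / [4] / [7] / [9];  Q = [1, 6] / [2] / [3] / [4] / [5]
  Insert 8 (step 7): P = [1, 5, 8] / [3] / [4] / [7] / [9];  Q = [1, 6, 7] / [2] / [3] / [4] / [5]
  Insert 2 (step 8): P = [1, 2, 8] / [3, 5] / [4] / [7] / [9];  Q = [1, 6, 7] / [2, 8] / [3] / [4] / [5]
  Insert 6 (step 9): P = [1, 2, 6] / [3, 5, 8] / [4] / [7] / [9];  Q = [1, 6, 7] / [2, 8, 9] / [3] / [4] / [5]
Final shape: (3, 3, 1, 1, 1).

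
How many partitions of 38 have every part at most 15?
p(38, parts ≤ 15) = 21535

Use the recurrence p(n, m) = p(n, m−1) + p(n−m, m): either the largest part is < m (count p(n, m−1)) or the largest part is exactly m (remove one copy of m, count p(n−m, m)). With p(0, ·) = 1 this gives p(38, parts ≤ 15) = 21535. (By conjugating Young diagrams, this also counts partitions of 38 into at most 15 parts.)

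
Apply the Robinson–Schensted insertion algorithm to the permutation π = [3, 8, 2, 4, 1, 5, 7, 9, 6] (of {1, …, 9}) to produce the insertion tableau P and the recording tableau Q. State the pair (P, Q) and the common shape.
P = [1, 4, 5, 6, 9] / [2, 7] / [3, 8];  Q = [1, 2, 6, 7, 8] / [3, 4] / [5, 9];  common shape = (5, 2, 2)

Row-insert the values π_1, π_2, … into P one at a time, bumping the leftmost entry strictly greater than the inserted value down to the next row. The recording tableau Q records, in position (i, j), the step at which that cell was added to P.
  Insert 3 (step 1): P = [3];  Q = [1]
  Insert 8 (step 2): P = [3, 8];  Q = [1, 2]
  Insert 2 (step 3): P = [2, 8] / [3];  Q = [1, 2] / [3]
  Insert 4 (step 4): P = [2, 4] / [3, 8];  Q = [1, 2] / [3, 4]
  Insert 1 (step 5): P = [1, 4] / [2, 8] / [3];  Q = [1, 2] / [3, 4] / [5]
  Insert 5 (step 6): P = [1, 4, 5] / [2, 8] / [3];  Q = [1, 2, 6] / [3, 4] / [5]
  Insert 7 (step 7): P = [1, 4, 5, 7] / [2, 8] / [3];  Q = [1, 2, 6, 7] / [3, 4] / [5]
  Insert 9 (step 8): P = [1, 4, 5, 7, 9] / [2, 8] / [3];  Q = [1, 2, 6, 7, 8] / [3, 4] / [5]
  Insert 6 (step 9): P = [1, 4, 5, 6, 9] / [2, 7] / [3, 8];  Q = [1, 2, 6, 7, 8] / [3, 4] / [5, 9]
Final shape: (5, 2, 2).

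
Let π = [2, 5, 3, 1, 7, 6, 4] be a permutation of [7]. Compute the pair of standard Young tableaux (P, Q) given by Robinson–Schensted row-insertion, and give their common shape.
P = [1, 3, 4] / [2, 6] / [5, 7];  Q = [1, 2, 5] / [3, 6] / [4, 7];  common shape = (3, 2, 2)

Row-insert the values π_1, π_2, … into P one at a time, bumping the leftmost entry strictly greater than the inserted value down to the next row. The recording tableau Q records, in position (i, j), the step at which that cell was added to P.
  Insert 2 (step 1): P = [2];  Q = [1]
  Insert 5 (step 2): P = [2, 5];  Q = [1, 2]
  Insert 3 (step 3): P = [2, 3] / [5];  Q = [1, 2] / [3]
  Insert 1 (step 4): P = [1, 3] / [2] / [5];  Q = [1, 2] / [3] / [4]
  Insert 7 (step 5): P = [1, 3, 7] / [2] / [5];  Q = [1, 2, 5] / [3] / [4]
  Insert 6 (step 6): P = [1, 3, 6] / [2, 7] / [5];  Q = [1, 2, 5] / [3, 6] / [4]
  Insert 4 (step 7): P = [1, 3, 4] / [2, 6] / [5, 7];  Q = [1, 2, 5] / [3, 6] / [4, 7]
Final shape: (3, 2, 2).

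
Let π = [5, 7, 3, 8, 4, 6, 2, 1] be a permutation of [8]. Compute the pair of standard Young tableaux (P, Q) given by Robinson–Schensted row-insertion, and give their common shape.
P = [1, 4, 6] / [2, 7, 8] / [3] / [5];  Q = [1, 2, 4] / [3, 5, 6] / [7] / [8];  common shape = (3, 3, 1, 1)

Row-insert the values π_1, π_2, … into P one at a time, bumping the leftmost entry strictly greater than the inserted value down to the next row. The recording tableau Q records, in position (i, j), the step at which that cell was added to P.
  Insert 5 (step 1): P = [5];  Q = [1]
  Insert 7 (step 2): P = [5, 7];  Q = [1, 2]
  Insert 3 (step 3): P = [3, 7] / [5];  Q = [1, 2] / [3]
  Insert 8 (step 4): P = [3, 7, 8] / [5];  Q = [1, 2, 4] / [3]
  Insert 4 (step 5): P = [3, 4, 8] / [5, 7];  Q = [1, 2, 4] / [3, 5]
  Insert 6 (step 6): P = [3, 4, 6] / [5, 7, 8];  Q = [1, 2, 4] / [3, 5, 6]
  Insert 2 (step 7): P = [2, 4, 6] / [3, 7, 8] / [5];  Q = [1, 2, 4] / [3, 5, 6] / [7]
  Insert 1 (step 8): P = [1, 4, 6] / [2, 7, 8] / [3] / [5];  Q = [1, 2, 4] / [3, 5, 6] / [7] / [8]
Final shape: (3, 3, 1, 1).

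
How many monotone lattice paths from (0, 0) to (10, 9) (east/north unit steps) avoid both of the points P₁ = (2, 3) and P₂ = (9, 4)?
Number of paths = 58538

Inclusion–exclusion. Total paths: C(19, 10) = 92378. Through P₁: C(5, 2)·C(14, 8) = 30030. Through P₂: C(13, 9)·C(6, 1) = 4290. Since P₁ is strictly southwest of P₂, a monotone path through both must visit P₁ then P₂; paths through both = C(5, 2)·C(8, 7)·C(6, 1) = 480. Avoid both = 92378 − 30030 − 4290 + 480 = 58538.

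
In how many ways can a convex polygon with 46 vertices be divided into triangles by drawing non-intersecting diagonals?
C_44 = 583300119592996693088040

These polygon triangulations are counted by the Catalan number C_n = (1/(n + 1)) · C(2n, n). For n = 44: C_44 = (1/45) · C(88, 44) = 26248505381684851188961800/45 = 583300119592996693088040.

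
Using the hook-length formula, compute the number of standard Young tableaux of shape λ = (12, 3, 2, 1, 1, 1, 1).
# SYT of shape (12, 3, 2, 1, 1, 1, 1) = 15827000

Hook-length formula: f^λ = n! / Π hook(c), product over all cells c of the Young diagram. For λ = (12, 3, 2, 1, 1, 1, 1), n = 21 boxes. Hook lengths by row (left-to-right, top-to-bottom): [18, 13, 11, 9, 8, 7, 6, 5, 4, 3, 2, 1]; [8, 3, 1]; [6, 1]; [4]; [3]; [2]; [1]. Product of hooks = 3228087582720. So f^λ = 21! / 3228087582720 = 51090942171709440000 / 3228087582720 = 15827000.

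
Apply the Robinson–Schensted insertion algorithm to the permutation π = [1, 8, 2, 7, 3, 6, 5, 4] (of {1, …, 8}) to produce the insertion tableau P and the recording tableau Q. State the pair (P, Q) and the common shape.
P = [1, 2, 3, 4] / [5] / [6] / [7] / [8];  Q = [1, 2, 4, 6] / [3] / [5] / [7] / [8];  common shape = (4, 1, 1, 1, 1)

Row-insert the values π_1, π_2, … into P one at a time, bumping the leftmost entry strictly greater than the inserted value down to the next row. The recording tableau Q records, in position (i, j), the step at which that cell was added to P.
  Insert 1 (step 1): P = [1];  Q = [1]
  Insert 8 (step 2): P = [1, 8];  Q = [1, 2]
  Insert 2 (step 3): P = [1, 2] / [8];  Q = [1, 2] / [3]
  Insert 7 (step 4): P = [1, 2, 7] / [8];  Q = [1, 2, 4] / [3]
  Insert 3 (step 5): P = [1, 2, 3] / [7] / [8];  Q = [1, 2, 4] / [3] / [5]
  Insert 6 (step 6): P = [1, 2, 3, 6] / [7] / [8];  Q = [1, 2, 4, 6] / [3] / [5]
  Insert 5 (step 7): P = [1, 2, 3, 5] / [6] / [7] / [8];  Q = [1, 2, 4, 6] / [3] / [5] / [7]
  Insert 4 (step 8): P = [1, 2, 3, 4] / [5] / [6] / [7] / [8];  Q = [1, 2, 4, 6] / [3] / [5] / [7] / [8]
Final shape: (4, 1, 1, 1, 1).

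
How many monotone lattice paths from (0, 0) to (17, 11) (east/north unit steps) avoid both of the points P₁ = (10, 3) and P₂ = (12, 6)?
Number of paths = 15676362

Inclusion–exclusion. Total paths: C(28, 17) = 21474180. Through P₁: C(13, 10)·C(15, 7) = 1840410. Through P₂: C(18, 12)·C(10, 5) = 4678128. Since P₁ is strictly southwest of P₂, a monotone path through both must visit P₁ then P₂; paths through both = C(13, 10)·C(5, 2)·C(10, 5) = 720720. Avoid both = 21474180 − 1840410 − 4678128 + 720720 = 15676362.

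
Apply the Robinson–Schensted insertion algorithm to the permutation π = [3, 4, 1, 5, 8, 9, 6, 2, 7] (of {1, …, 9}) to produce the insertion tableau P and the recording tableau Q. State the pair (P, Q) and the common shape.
P = [1, 2, 5, 6, 7] / [3, 4, 9] / [8];  Q = [1, 2, 4, 5, 6] / [3, 7, 9] / [8];  common shape = (5, 3, 1)

Row-insert the values π_1, π_2, … into P one at a time, bumping the leftmost entry strictly greater than the inserted value down to the next row. The recording tableau Q records, in position (i, j), the step at which that cell was added to P.
  Insert 3 (step 1): P = [3];  Q = [1]
  Insert 4 (step 2): P = [3, 4];  Q = [1, 2]
  Insert 1 (step 3): P = [1, 4] / [3];  Q = [1, 2] / [3]
  Insert 5 (step 4): P = [1, 4, 5] / [3];  Q = [1, 2, 4] / [3]
  Insert 8 (step 5): P = [1, 4, 5, 8] / [3];  Q = [1, 2, 4, 5] / [3]
  Insert 9 (step 6): P = [1, 4, 5, 8, 9] / [3];  Q = [1, 2, 4, 5, 6] / [3]
  Insert 6 (step 7): P = [1, 4, 5, 6, 9] / [3, 8];  Q = [1, 2, 4, 5, 6] / [3, 7]
  Insert 2 (step 8): P = [1, 2, 5, 6, 9] / [3, 4] / [8];  Q = [1, 2, 4, 5, 6] / [3, 7] / [8]
  Insert 7 (step 9): P = [1, 2, 5, 6, 7] / [3, 4, 9] / [8];  Q = [1, 2, 4, 5, 6] / [3, 7, 9] / [8]
Final shape: (5, 3, 1).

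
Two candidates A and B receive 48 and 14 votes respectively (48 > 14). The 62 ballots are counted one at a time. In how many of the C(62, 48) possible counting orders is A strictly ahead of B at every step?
Strict-lead orderings = 15946539804825

Total orderings of the 62 votes with 48 for A: C(62, 48) = 29078984349975. By the Bertrand ballot formula (Cycle Lemma / reflection principle), the number of orderings in which A is strictly ahead of B throughout is (p − q)/(p + q) · C(p + q, p) = (48 − 14)/(48 + 14) · 29078984349975 = 15946539804825.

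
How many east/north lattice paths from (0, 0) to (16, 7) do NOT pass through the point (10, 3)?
Number of paths = 185097

Total paths from (0, 0) to (16, 7): C(23, 16) = 245157. Paths through (10, 3): (paths (0, 0) → (10, 3)) × (paths (10, 3) → (16, 7)) = C(13, 10) · C(10, 6) = 286 · 210 = 60060. Avoidance count = 245157 − 60060 = 185097.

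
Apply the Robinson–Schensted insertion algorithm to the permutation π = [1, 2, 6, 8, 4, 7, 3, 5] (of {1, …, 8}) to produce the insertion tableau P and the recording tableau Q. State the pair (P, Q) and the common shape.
P = [1, 2, 3, 5] / [4, 7] / [6, 8];  Q = [1, 2, 3, 4] / [5, 6] / [7, 8];  common shape = (4, 2, 2)

Row-insert the values π_1, π_2, … into P one at a time, bumping the leftmost entry strictly greater than the inserted value down to the next row. The recording tableau Q records, in position (i, j), the step at which that cell was added to P.
  Insert 1 (step 1): P = [1];  Q = [1]
  Insert 2 (step 2): P = [1, 2];  Q = [1, 2]
  Insert 6 (step 3): P = [1, 2, 6];  Q = [1, 2, 3]
  Insert 8 (step 4): P = [1, 2, 6, 8];  Q = [1, 2, 3, 4]
  Insert 4 (step 5): P = [1, 2, 4, 8] / [6];  Q = [1, 2, 3, 4] / [5]
  Insert 7 (step 6): P = [1, 2, 4, 7] / [6, 8];  Q = [1, 2, 3, 4] / [5, 6]
  Insert 3 (step 7): P = [1, 2, 3, 7] / [4, 8] / [6];  Q = [1, 2, 3, 4] / [5, 6] / [7]
  Insert 5 (step 8): P = [1, 2, 3, 5] / [4, 7] / [6, 8];  Q = [1, 2, 3, 4] / [5, 6] / [7, 8]
Final shape: (4, 2, 2).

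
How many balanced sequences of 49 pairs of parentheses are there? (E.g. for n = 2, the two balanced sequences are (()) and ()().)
C_49 = 509552245179617138054608572

These balanced parentheses are counted by the Catalan number C_n = (1/(n + 1)) · C(2n, n). For n = 49: C_49 = (1/50) · C(98, 49) = 25477612258980856902730428600/50 = 509552245179617138054608572.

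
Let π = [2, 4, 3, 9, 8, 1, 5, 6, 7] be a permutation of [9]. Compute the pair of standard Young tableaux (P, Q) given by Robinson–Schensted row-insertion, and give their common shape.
P = [1, 3, 5, 6, 7] / [2, 8] / [4, 9];  Q = [1, 2, 4, 8, 9] / [3, 5] / [6, 7];  common shape = (5, 2, 2)

Row-insert the values π_1, π_2, … into P one at a time, bumping the leftmost entry strictly greater than the inserted value down to the next row. The recording tableau Q records, in position (i, j), the step at which that cell was added to P.
  Insert 2 (step 1): P = [2];  Q = [1]
  Insert 4 (step 2): P = [2, 4];  Q = [1, 2]
  Insert 3 (step 3): P = [2, 3] / [4];  Q = [1, 2] / [3]
  Insert 9 (step 4): P = [2, 3, 9] / [4];  Q = [1, 2, 4] / [3]
  Insert 8 (step 5): P = [2, 3, 8] / [4, 9];  Q = [1, 2, 4] / [3, 5]
  Insert 1 (step 6): P = [1, 3, 8] / [2, 9] / [4];  Q = [1, 2, 4] / [3, 5] / [6]
  Insert 5 (step 7): P = [1, 3, 5] / [2, 8] / [4, 9];  Q = [1, 2, 4] / [3, 5] / [6, 7]
  Insert 6 (step 8): P = [1, 3, 5, 6] / [2, 8] / [4, 9];  Q = [1, 2, 4, 8] / [3, 5] / [6, 7]
  Insert 7 (step 9): P = [1, 3, 5, 6, 7] / [2, 8] / [4, 9];  Q = [1, 2, 4, 8, 9] / [3, 5] / [6, 7]
Final shape: (5, 2, 2).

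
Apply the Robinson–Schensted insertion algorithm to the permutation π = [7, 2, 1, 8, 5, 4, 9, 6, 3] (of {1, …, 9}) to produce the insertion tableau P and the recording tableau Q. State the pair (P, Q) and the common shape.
P = [1, 3, 6] / [2, 4, 9] / [5, 8] / [7];  Q = [1, 4, 7] / [2, 5, 8] / [3, 6] / [9];  common shape = (3, 3, 2, 1)

Row-insert the values π_1, π_2, … into P one at a time, bumping the leftmost entry strictly greater than the inserted value down to the next row. The recording tableau Q records, in position (i, j), the step at which that cell was added to P.
  Insert 7 (step 1): P = [7];  Q = [1]
  Insert 2 (step 2): P = [2] / [7];  Q = [1] / [2]
  Insert 1 (step 3): P = [1] / [2] / [7];  Q = [1] / [2] / [3]
  Insert 8 (step 4): P = [1, 8] / [2] / [7];  Q = [1, 4] / [2] / [3]
  Insert 5 (step 5): P = [1, 5] / [2, 8] / [7];  Q = [1, 4] / [2, 5] / [3]
  Insert 4 (step 6): P = [1, 4] / [2, 5] / [7, 8];  Q = [1, 4] / [2, 5] / [3, 6]
  Insert 9 (step 7): P = [1, 4, 9] / [2, 5] / [7, 8];  Q = [1, 4, 7] / [2, 5] / [3, 6]
  Insert 6 (step 8): P = [1, 4, 6] / [2, 5, 9] / [7, 8];  Q = [1, 4, 7] / [2, 5, 8] / [3, 6]
  Insert 3 (step 9): P = [1, 3, 6] / [2, 4, 9] / [5, 8] / [7];  Q = [1, 4, 7] / [2, 5, 8] / [3, 6] / [9]
Final shape: (3, 3, 2, 1).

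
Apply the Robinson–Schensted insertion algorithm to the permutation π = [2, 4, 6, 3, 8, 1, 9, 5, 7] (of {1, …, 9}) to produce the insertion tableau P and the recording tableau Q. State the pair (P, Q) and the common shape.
P = [1, 3, 5, 7, 9] / [2, 6, 8] / [4];  Q = [1, 2, 3, 5, 7] / [4, 8, 9] / [6];  common shape = (5, 3, 1)

Row-insert the values π_1, π_2, … into P one at a time, bumping the leftmost entry strictly greater than the inserted value down to the next row. The recording tableau Q records, in position (i, j), the step at which that cell was added to P.
  Insert 2 (step 1): P = [2];  Q = [1]
  Insert 4 (step 2): P = [2, 4];  Q = [1, 2]
  Insert 6 (step 3): P = [2, 4, 6];  Q = [1, 2, 3]
  Insert 3 (step 4): P = [2, 3, 6] / [4];  Q = [1, 2, 3] / [4]
  Insert 8 (step 5): P = [2, 3, 6, 8] / [4];  Q = [1, 2, 3, 5] / [4]
  Insert 1 (step 6): P = [1, 3, 6, 8] / [2] / [4];  Q = [1, 2, 3, 5] / [4] / [6]
  Insert 9 (step 7): P = [1, 3, 6, 8, 9] / [2] / [4];  Q = [1, 2, 3, 5, 7] / [4] / [6]
  Insert 5 (step 8): P = [1, 3, 5, 8, 9] / [2, 6] / [4];  Q = [1, 2, 3, 5, 7] / [4, 8] / [6]
  Insert 7 (step 9): P = [1, 3, 5, 7, 9] / [2, 6, 8] / [4];  Q = [1, 2, 3, 5, 7] / [4, 8, 9] / [6]
Final shape: (5, 3, 1).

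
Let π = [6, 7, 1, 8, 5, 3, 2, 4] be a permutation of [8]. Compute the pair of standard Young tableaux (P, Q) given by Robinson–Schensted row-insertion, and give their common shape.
P = [1, 2, 4] / [3, 7, 8] / [5] / [6];  Q = [1, 2, 4] / [3, 5, 8] / [6] / [7];  common shape = (3, 3, 1, 1)

Row-insert the values π_1, π_2, … into P one at a time, bumping the leftmost entry strictly greater than the inserted value down to the next row. The recording tableau Q records, in position (i, j), the step at which that cell was added to P.
  Insert 6 (step 1): P = [6];  Q = [1]
  Insert 7 (step 2): P = [6, 7];  Q = [1, 2]
  Insert 1 (step 3): P = [1, 7] / [6];  Q = [1, 2] / [3]
  Insert 8 (step 4): P = [1, 7, 8] / [6];  Q = [1, 2, 4] / [3]
  Insert 5 (step 5): P = [1, 5, 8] / [6, 7];  Q = [1, 2, 4] / [3, 5]
  Insert 3 (step 6): P = [1, 3, 8] / [5, 7] / [6];  Q = [1, 2, 4] / [3, 5] / [6]
  Insert 2 (step 7): P = [1, 2, 8] / [3, 7] / [5] / [6];  Q = [1, 2, 4] / [3, 5] / [6] / [7]
  Insert 4 (step 8): P = [1, 2, 4] / [3, 7, 8] / [5] / [6];  Q = [1, 2, 4] / [3, 5, 8] / [6] / [7]
Final shape: (3, 3, 1, 1).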